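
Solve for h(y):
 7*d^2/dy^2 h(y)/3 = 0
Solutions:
 h(y) = C1 + C2*y


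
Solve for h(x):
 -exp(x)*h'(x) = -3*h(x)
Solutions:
 h(x) = C1*exp(-3*exp(-x))


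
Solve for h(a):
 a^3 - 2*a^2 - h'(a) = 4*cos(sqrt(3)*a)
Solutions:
 h(a) = C1 + a^4/4 - 2*a^3/3 - 4*sqrt(3)*sin(sqrt(3)*a)/3


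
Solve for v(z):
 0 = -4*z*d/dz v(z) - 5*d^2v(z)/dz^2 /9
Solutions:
 v(z) = C1 + C2*erf(3*sqrt(10)*z/5)


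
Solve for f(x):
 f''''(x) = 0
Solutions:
 f(x) = C1 + C2*x + C3*x^2 + C4*x^3


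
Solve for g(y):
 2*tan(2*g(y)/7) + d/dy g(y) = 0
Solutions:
 g(y) = -7*asin(C1*exp(-4*y/7))/2 + 7*pi/2
 g(y) = 7*asin(C1*exp(-4*y/7))/2


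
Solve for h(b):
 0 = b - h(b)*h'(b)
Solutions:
 h(b) = -sqrt(C1 + b^2)
 h(b) = sqrt(C1 + b^2)


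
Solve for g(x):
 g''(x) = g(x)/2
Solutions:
 g(x) = C1*exp(-sqrt(2)*x/2) + C2*exp(sqrt(2)*x/2)


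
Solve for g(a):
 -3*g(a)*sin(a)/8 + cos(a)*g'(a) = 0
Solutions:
 g(a) = C1/cos(a)^(3/8)


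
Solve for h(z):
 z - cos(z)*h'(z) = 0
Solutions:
 h(z) = C1 + Integral(z/cos(z), z)


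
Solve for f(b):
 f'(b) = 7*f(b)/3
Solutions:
 f(b) = C1*exp(7*b/3)


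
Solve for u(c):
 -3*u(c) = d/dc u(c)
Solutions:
 u(c) = C1*exp(-3*c)


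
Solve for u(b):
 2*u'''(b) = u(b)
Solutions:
 u(b) = C3*exp(2^(2/3)*b/2) + (C1*sin(2^(2/3)*sqrt(3)*b/4) + C2*cos(2^(2/3)*sqrt(3)*b/4))*exp(-2^(2/3)*b/4)


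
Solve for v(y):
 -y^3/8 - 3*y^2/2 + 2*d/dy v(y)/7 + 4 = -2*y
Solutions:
 v(y) = C1 + 7*y^4/64 + 7*y^3/4 - 7*y^2/2 - 14*y


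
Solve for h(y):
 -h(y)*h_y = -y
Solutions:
 h(y) = -sqrt(C1 + y^2)
 h(y) = sqrt(C1 + y^2)


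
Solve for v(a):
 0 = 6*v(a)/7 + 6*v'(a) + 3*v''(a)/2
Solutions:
 v(a) = C1*exp(2*a*(-1 + sqrt(42)/7)) + C2*exp(-2*a*(sqrt(42)/7 + 1))


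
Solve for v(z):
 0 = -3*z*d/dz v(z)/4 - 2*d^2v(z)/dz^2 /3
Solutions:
 v(z) = C1 + C2*erf(3*z/4)


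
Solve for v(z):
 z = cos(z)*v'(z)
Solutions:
 v(z) = C1 + Integral(z/cos(z), z)


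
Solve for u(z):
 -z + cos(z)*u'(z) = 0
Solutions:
 u(z) = C1 + Integral(z/cos(z), z)


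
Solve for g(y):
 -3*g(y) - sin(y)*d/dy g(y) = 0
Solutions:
 g(y) = C1*(cos(y) + 1)^(3/2)/(cos(y) - 1)^(3/2)


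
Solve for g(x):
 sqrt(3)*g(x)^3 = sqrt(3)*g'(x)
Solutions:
 g(x) = -sqrt(2)*sqrt(-1/(C1 + x))/2
 g(x) = sqrt(2)*sqrt(-1/(C1 + x))/2


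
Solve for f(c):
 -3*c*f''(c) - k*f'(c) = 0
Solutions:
 f(c) = C1 + c^(1 - re(k)/3)*(C2*sin(log(c)*Abs(im(k))/3) + C3*cos(log(c)*im(k)/3))


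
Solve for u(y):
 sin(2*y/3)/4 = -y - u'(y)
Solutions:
 u(y) = C1 - y^2/2 + 3*cos(2*y/3)/8


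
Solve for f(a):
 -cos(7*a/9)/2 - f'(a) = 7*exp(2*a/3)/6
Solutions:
 f(a) = C1 - 7*exp(2*a/3)/4 - 9*sin(7*a/9)/14


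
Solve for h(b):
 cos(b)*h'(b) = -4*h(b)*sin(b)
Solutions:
 h(b) = C1*cos(b)^4


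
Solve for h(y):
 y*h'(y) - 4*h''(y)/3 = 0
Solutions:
 h(y) = C1 + C2*erfi(sqrt(6)*y/4)


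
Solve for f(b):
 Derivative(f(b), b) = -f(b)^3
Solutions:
 f(b) = -sqrt(2)*sqrt(-1/(C1 - b))/2
 f(b) = sqrt(2)*sqrt(-1/(C1 - b))/2


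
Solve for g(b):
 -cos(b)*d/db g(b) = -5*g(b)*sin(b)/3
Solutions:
 g(b) = C1/cos(b)^(5/3)


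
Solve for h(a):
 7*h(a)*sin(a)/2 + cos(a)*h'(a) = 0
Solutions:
 h(a) = C1*cos(a)^(7/2)


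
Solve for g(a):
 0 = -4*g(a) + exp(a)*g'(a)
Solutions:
 g(a) = C1*exp(-4*exp(-a))


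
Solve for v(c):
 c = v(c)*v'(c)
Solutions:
 v(c) = -sqrt(C1 + c^2)
 v(c) = sqrt(C1 + c^2)


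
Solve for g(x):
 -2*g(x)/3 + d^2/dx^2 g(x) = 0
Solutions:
 g(x) = C1*exp(-sqrt(6)*x/3) + C2*exp(sqrt(6)*x/3)


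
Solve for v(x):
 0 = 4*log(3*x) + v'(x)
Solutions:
 v(x) = C1 - 4*x*log(x) - x*log(81) + 4*x


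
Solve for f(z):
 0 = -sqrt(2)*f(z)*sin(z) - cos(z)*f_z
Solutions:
 f(z) = C1*cos(z)^(sqrt(2))


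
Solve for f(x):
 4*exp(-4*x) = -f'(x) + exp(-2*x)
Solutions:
 f(x) = C1 - exp(-2*x)/2 + exp(-4*x)


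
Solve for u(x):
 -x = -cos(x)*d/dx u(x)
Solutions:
 u(x) = C1 + Integral(x/cos(x), x)


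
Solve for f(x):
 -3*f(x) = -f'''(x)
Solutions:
 f(x) = C3*exp(3^(1/3)*x) + (C1*sin(3^(5/6)*x/2) + C2*cos(3^(5/6)*x/2))*exp(-3^(1/3)*x/2)


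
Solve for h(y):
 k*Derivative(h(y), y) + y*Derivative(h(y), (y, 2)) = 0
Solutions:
 h(y) = C1 + y^(1 - re(k))*(C2*sin(log(y)*Abs(im(k))) + C3*cos(log(y)*im(k)))


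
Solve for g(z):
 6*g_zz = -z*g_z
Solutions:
 g(z) = C1 + C2*erf(sqrt(3)*z/6)


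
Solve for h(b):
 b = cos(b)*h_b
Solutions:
 h(b) = C1 + Integral(b/cos(b), b)


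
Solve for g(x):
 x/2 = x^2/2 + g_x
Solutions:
 g(x) = C1 - x^3/6 + x^2/4


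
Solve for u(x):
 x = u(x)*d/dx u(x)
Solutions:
 u(x) = -sqrt(C1 + x^2)
 u(x) = sqrt(C1 + x^2)


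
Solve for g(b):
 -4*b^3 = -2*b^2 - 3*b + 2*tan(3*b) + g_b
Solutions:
 g(b) = C1 - b^4 + 2*b^3/3 + 3*b^2/2 + 2*log(cos(3*b))/3


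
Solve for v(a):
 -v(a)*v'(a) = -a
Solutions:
 v(a) = -sqrt(C1 + a^2)
 v(a) = sqrt(C1 + a^2)


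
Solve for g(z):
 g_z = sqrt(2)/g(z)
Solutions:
 g(z) = -sqrt(C1 + 2*sqrt(2)*z)
 g(z) = sqrt(C1 + 2*sqrt(2)*z)


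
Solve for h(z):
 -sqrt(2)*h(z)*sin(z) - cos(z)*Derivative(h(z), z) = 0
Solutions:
 h(z) = C1*cos(z)^(sqrt(2))


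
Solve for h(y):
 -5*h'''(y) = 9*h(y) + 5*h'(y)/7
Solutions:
 h(y) = C1*exp(y*(-10*3^(2/3)*490^(1/3)/(3969 + sqrt(15755061))^(1/3) + 2100^(1/3)*(3969 + sqrt(15755061))^(1/3))/420)*sin(3^(1/6)*y*(30*490^(1/3)/(3969 + sqrt(15755061))^(1/3) + 3^(2/3)*700^(1/3)*(3969 + sqrt(15755061))^(1/3))/420) + C2*exp(y*(-10*3^(2/3)*490^(1/3)/(3969 + sqrt(15755061))^(1/3) + 2100^(1/3)*(3969 + sqrt(15755061))^(1/3))/420)*cos(3^(1/6)*y*(30*490^(1/3)/(3969 + sqrt(15755061))^(1/3) + 3^(2/3)*700^(1/3)*(3969 + sqrt(15755061))^(1/3))/420) + C3*exp(-y*(-10*3^(2/3)*490^(1/3)/(3969 + sqrt(15755061))^(1/3) + 2100^(1/3)*(3969 + sqrt(15755061))^(1/3))/210)


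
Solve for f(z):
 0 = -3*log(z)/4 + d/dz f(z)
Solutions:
 f(z) = C1 + 3*z*log(z)/4 - 3*z/4


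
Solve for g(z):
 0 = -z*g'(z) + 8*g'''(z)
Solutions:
 g(z) = C1 + Integral(C2*airyai(z/2) + C3*airybi(z/2), z)


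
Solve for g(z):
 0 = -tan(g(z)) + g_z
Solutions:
 g(z) = pi - asin(C1*exp(z))
 g(z) = asin(C1*exp(z))


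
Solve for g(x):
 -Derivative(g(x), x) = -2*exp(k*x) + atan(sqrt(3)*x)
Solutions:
 g(x) = C1 - x*atan(sqrt(3)*x) + 2*Piecewise((exp(k*x)/k, Ne(k, 0)), (x, True)) + sqrt(3)*log(3*x^2 + 1)/6


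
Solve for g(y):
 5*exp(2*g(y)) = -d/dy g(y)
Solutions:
 g(y) = log(-sqrt(-1/(C1 - 5*y))) - log(2)/2
 g(y) = log(-1/(C1 - 5*y))/2 - log(2)/2


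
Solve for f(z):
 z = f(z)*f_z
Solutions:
 f(z) = -sqrt(C1 + z^2)
 f(z) = sqrt(C1 + z^2)


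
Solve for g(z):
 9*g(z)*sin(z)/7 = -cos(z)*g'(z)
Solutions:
 g(z) = C1*cos(z)^(9/7)


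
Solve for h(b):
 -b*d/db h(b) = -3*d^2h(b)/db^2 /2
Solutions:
 h(b) = C1 + C2*erfi(sqrt(3)*b/3)


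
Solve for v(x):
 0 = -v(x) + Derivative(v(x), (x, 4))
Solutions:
 v(x) = C1*exp(-x) + C2*exp(x) + C3*sin(x) + C4*cos(x)


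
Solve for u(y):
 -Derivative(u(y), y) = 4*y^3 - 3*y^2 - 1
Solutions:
 u(y) = C1 - y^4 + y^3 + y


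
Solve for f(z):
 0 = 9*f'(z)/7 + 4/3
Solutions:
 f(z) = C1 - 28*z/27


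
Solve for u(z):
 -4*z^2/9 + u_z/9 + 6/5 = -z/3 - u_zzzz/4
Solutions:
 u(z) = C1 + C4*exp(-2^(2/3)*3^(1/3)*z/3) + 4*z^3/3 - 3*z^2/2 - 54*z/5 + (C2*sin(2^(2/3)*3^(5/6)*z/6) + C3*cos(2^(2/3)*3^(5/6)*z/6))*exp(2^(2/3)*3^(1/3)*z/6)


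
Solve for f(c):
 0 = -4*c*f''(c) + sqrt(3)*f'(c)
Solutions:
 f(c) = C1 + C2*c^(sqrt(3)/4 + 1)


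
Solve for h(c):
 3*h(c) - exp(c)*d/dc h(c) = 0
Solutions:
 h(c) = C1*exp(-3*exp(-c))


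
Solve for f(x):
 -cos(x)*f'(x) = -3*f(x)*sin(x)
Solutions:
 f(x) = C1/cos(x)^3


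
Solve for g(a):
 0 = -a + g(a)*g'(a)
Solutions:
 g(a) = -sqrt(C1 + a^2)
 g(a) = sqrt(C1 + a^2)


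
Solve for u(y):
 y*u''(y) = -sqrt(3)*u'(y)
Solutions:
 u(y) = C1 + C2*y^(1 - sqrt(3))


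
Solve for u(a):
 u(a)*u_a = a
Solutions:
 u(a) = -sqrt(C1 + a^2)
 u(a) = sqrt(C1 + a^2)


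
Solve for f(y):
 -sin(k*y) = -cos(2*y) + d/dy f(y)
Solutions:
 f(y) = C1 + sin(2*y)/2 + cos(k*y)/k


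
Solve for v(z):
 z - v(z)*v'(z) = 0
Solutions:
 v(z) = -sqrt(C1 + z^2)
 v(z) = sqrt(C1 + z^2)


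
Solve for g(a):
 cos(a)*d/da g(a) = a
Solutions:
 g(a) = C1 + Integral(a/cos(a), a)


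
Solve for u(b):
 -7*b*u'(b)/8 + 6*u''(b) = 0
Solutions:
 u(b) = C1 + C2*erfi(sqrt(42)*b/24)


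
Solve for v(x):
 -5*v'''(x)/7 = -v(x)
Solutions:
 v(x) = C3*exp(5^(2/3)*7^(1/3)*x/5) + (C1*sin(sqrt(3)*5^(2/3)*7^(1/3)*x/10) + C2*cos(sqrt(3)*5^(2/3)*7^(1/3)*x/10))*exp(-5^(2/3)*7^(1/3)*x/10)


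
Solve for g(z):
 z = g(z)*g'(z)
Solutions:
 g(z) = -sqrt(C1 + z^2)
 g(z) = sqrt(C1 + z^2)


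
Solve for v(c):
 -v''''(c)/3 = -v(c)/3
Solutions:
 v(c) = C1*exp(-c) + C2*exp(c) + C3*sin(c) + C4*cos(c)


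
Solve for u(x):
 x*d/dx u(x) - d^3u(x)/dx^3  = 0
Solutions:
 u(x) = C1 + Integral(C2*airyai(x) + C3*airybi(x), x)


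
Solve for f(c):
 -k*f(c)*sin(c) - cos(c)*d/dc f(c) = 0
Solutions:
 f(c) = C1*exp(k*log(cos(c)))


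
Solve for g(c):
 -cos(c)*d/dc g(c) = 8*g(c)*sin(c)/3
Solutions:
 g(c) = C1*cos(c)^(8/3)


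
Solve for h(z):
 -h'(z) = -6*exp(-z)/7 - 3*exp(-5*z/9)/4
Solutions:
 h(z) = C1 - 6*exp(-z)/7 - 27*exp(-5*z/9)/20


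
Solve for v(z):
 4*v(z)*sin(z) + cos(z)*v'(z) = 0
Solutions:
 v(z) = C1*cos(z)^4


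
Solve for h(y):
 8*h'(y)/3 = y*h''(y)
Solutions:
 h(y) = C1 + C2*y^(11/3)


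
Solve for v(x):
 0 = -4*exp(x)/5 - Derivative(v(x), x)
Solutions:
 v(x) = C1 - 4*exp(x)/5


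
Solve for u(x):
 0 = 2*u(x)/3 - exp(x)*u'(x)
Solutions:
 u(x) = C1*exp(-2*exp(-x)/3)


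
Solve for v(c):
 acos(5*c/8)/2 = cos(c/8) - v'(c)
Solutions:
 v(c) = C1 - c*acos(5*c/8)/2 + sqrt(64 - 25*c^2)/10 + 8*sin(c/8)


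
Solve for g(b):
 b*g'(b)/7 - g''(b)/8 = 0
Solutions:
 g(b) = C1 + C2*erfi(2*sqrt(7)*b/7)


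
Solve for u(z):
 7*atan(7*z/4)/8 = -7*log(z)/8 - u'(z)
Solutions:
 u(z) = C1 - 7*z*log(z)/8 - 7*z*atan(7*z/4)/8 + 7*z/8 + log(49*z^2 + 16)/4


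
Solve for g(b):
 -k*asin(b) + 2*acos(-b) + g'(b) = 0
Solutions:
 g(b) = C1 - 2*b*acos(-b) + k*(b*asin(b) + sqrt(1 - b^2)) - 2*sqrt(1 - b^2)


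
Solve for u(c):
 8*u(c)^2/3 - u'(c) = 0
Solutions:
 u(c) = -3/(C1 + 8*c)


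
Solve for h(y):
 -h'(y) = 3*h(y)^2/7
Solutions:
 h(y) = 7/(C1 + 3*y)


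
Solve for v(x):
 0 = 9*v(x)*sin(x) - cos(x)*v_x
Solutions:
 v(x) = C1/cos(x)^9


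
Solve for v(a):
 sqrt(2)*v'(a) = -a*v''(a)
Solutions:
 v(a) = C1 + C2*a^(1 - sqrt(2))


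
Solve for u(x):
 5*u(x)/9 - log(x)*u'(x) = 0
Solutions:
 u(x) = C1*exp(5*li(x)/9)


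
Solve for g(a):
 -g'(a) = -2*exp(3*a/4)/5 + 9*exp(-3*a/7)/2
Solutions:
 g(a) = C1 + 8*exp(3*a/4)/15 + 21*exp(-3*a/7)/2


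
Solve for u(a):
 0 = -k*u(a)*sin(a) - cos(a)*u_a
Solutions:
 u(a) = C1*exp(k*log(cos(a)))


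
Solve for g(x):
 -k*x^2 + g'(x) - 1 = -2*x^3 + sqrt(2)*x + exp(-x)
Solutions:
 g(x) = C1 + k*x^3/3 - x^4/2 + sqrt(2)*x^2/2 + x - exp(-x)


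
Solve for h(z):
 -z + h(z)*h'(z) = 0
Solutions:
 h(z) = -sqrt(C1 + z^2)
 h(z) = sqrt(C1 + z^2)


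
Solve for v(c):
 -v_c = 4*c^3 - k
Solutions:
 v(c) = C1 - c^4 + c*k


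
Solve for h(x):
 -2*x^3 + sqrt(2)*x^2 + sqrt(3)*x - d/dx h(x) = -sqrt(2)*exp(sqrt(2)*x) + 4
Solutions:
 h(x) = C1 - x^4/2 + sqrt(2)*x^3/3 + sqrt(3)*x^2/2 - 4*x + exp(sqrt(2)*x)


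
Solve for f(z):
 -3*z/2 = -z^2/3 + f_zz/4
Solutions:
 f(z) = C1 + C2*z + z^4/9 - z^3


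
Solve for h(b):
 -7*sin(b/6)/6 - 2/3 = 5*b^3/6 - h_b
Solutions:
 h(b) = C1 + 5*b^4/24 + 2*b/3 - 7*cos(b/6)


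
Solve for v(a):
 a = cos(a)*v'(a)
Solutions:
 v(a) = C1 + Integral(a/cos(a), a)


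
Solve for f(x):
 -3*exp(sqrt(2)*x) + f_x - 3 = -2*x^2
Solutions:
 f(x) = C1 - 2*x^3/3 + 3*x + 3*sqrt(2)*exp(sqrt(2)*x)/2


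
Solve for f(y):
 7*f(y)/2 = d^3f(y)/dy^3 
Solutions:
 f(y) = C3*exp(2^(2/3)*7^(1/3)*y/2) + (C1*sin(2^(2/3)*sqrt(3)*7^(1/3)*y/4) + C2*cos(2^(2/3)*sqrt(3)*7^(1/3)*y/4))*exp(-2^(2/3)*7^(1/3)*y/4)


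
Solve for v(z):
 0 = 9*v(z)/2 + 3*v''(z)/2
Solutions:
 v(z) = C1*sin(sqrt(3)*z) + C2*cos(sqrt(3)*z)


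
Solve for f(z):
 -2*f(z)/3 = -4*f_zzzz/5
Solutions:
 f(z) = C1*exp(-5^(1/4)*6^(3/4)*z/6) + C2*exp(5^(1/4)*6^(3/4)*z/6) + C3*sin(5^(1/4)*6^(3/4)*z/6) + C4*cos(5^(1/4)*6^(3/4)*z/6)


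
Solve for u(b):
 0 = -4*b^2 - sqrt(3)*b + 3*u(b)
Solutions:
 u(b) = b*(4*b + sqrt(3))/3


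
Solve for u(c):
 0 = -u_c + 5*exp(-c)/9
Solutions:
 u(c) = C1 - 5*exp(-c)/9


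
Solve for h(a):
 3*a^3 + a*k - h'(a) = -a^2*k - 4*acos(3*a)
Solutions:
 h(a) = C1 + 3*a^4/4 + a^3*k/3 + a^2*k/2 + 4*a*acos(3*a) - 4*sqrt(1 - 9*a^2)/3


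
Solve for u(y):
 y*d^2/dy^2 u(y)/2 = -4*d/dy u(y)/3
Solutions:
 u(y) = C1 + C2/y^(5/3)


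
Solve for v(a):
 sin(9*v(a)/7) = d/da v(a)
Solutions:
 -a + 7*log(cos(9*v(a)/7) - 1)/18 - 7*log(cos(9*v(a)/7) + 1)/18 = C1


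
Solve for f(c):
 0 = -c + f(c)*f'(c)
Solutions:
 f(c) = -sqrt(C1 + c^2)
 f(c) = sqrt(C1 + c^2)


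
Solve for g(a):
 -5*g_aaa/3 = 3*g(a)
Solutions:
 g(a) = C3*exp(-15^(2/3)*a/5) + (C1*sin(3*3^(1/6)*5^(2/3)*a/10) + C2*cos(3*3^(1/6)*5^(2/3)*a/10))*exp(15^(2/3)*a/10)


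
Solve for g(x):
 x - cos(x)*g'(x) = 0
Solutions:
 g(x) = C1 + Integral(x/cos(x), x)


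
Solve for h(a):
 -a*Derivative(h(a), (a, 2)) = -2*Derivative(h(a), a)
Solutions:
 h(a) = C1 + C2*a^3


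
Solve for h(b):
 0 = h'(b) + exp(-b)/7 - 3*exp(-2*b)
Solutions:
 h(b) = C1 + exp(-b)/7 - 3*exp(-2*b)/2


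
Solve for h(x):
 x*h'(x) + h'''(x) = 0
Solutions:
 h(x) = C1 + Integral(C2*airyai(-x) + C3*airybi(-x), x)


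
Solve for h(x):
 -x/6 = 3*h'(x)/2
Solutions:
 h(x) = C1 - x^2/18


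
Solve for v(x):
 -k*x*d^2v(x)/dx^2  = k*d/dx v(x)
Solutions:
 v(x) = C1 + C2*log(x)


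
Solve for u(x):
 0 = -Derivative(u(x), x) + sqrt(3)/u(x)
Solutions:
 u(x) = -sqrt(C1 + 2*sqrt(3)*x)
 u(x) = sqrt(C1 + 2*sqrt(3)*x)


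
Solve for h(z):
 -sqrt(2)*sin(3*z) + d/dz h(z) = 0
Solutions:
 h(z) = C1 - sqrt(2)*cos(3*z)/3


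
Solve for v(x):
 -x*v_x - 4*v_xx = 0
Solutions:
 v(x) = C1 + C2*erf(sqrt(2)*x/4)


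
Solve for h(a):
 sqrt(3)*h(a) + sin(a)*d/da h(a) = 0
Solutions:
 h(a) = C1*(cos(a) + 1)^(sqrt(3)/2)/(cos(a) - 1)^(sqrt(3)/2)


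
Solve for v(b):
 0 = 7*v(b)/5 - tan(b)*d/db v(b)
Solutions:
 v(b) = C1*sin(b)^(7/5)


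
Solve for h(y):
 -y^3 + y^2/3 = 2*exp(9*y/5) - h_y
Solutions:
 h(y) = C1 + y^4/4 - y^3/9 + 10*exp(9*y/5)/9


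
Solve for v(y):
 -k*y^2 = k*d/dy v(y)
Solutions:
 v(y) = C1 - y^3/3


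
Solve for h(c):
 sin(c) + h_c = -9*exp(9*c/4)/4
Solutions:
 h(c) = C1 - exp(c)^(9/4) + cos(c)


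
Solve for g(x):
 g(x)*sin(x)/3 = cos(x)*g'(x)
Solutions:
 g(x) = C1/cos(x)^(1/3)


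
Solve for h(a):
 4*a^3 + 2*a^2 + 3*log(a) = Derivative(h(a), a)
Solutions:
 h(a) = C1 + a^4 + 2*a^3/3 + 3*a*log(a) - 3*a


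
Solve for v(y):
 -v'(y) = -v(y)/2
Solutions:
 v(y) = C1*exp(y/2)


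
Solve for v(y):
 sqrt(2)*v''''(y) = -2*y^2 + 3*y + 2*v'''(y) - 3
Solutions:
 v(y) = C1 + C2*y + C3*y^2 + C4*exp(sqrt(2)*y) + y^5/60 + y^4*(-3 + 2*sqrt(2))/48 + y^3*(10 - 3*sqrt(2))/24


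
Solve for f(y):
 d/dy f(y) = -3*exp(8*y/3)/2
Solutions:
 f(y) = C1 - 9*exp(8*y/3)/16


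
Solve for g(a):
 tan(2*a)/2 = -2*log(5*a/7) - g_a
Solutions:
 g(a) = C1 - 2*a*log(a) - 2*a*log(5) + 2*a + 2*a*log(7) + log(cos(2*a))/4


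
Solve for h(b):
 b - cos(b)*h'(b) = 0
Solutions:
 h(b) = C1 + Integral(b/cos(b), b)


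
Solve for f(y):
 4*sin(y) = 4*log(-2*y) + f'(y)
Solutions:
 f(y) = C1 - 4*y*log(-y) - 4*y*log(2) + 4*y - 4*cos(y)


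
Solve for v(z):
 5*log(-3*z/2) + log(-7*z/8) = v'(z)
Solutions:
 v(z) = C1 + 6*z*log(-z) + z*(-6 - 8*log(2) + log(1701))


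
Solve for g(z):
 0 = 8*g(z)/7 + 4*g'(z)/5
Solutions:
 g(z) = C1*exp(-10*z/7)


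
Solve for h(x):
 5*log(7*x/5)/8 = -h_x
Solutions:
 h(x) = C1 - 5*x*log(x)/8 - 5*x*log(7)/8 + 5*x/8 + 5*x*log(5)/8


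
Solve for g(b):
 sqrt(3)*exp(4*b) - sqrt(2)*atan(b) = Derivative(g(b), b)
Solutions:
 g(b) = C1 - sqrt(2)*(b*atan(b) - log(b^2 + 1)/2) + sqrt(3)*exp(4*b)/4


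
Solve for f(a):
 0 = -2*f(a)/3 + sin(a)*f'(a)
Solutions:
 f(a) = C1*(cos(a) - 1)^(1/3)/(cos(a) + 1)^(1/3)


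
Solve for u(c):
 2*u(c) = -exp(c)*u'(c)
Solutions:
 u(c) = C1*exp(2*exp(-c))


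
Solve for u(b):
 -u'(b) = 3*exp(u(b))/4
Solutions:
 u(b) = log(1/(C1 + 3*b)) + 2*log(2)


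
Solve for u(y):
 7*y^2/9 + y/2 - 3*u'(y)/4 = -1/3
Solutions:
 u(y) = C1 + 28*y^3/81 + y^2/3 + 4*y/9


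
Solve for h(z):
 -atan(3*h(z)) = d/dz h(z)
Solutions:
 Integral(1/atan(3*_y), (_y, h(z))) = C1 - z


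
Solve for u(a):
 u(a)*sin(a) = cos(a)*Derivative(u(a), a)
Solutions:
 u(a) = C1/cos(a)


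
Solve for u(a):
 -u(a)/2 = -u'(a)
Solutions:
 u(a) = C1*exp(a/2)


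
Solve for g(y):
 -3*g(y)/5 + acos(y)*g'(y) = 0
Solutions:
 g(y) = C1*exp(3*Integral(1/acos(y), y)/5)


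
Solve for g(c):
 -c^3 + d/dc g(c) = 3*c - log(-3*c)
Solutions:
 g(c) = C1 + c^4/4 + 3*c^2/2 - c*log(-c) + c*(1 - log(3))


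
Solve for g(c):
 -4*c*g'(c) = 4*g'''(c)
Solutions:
 g(c) = C1 + Integral(C2*airyai(-c) + C3*airybi(-c), c)


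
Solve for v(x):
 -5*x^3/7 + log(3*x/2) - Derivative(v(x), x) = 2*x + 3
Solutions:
 v(x) = C1 - 5*x^4/28 - x^2 + x*log(x) - 4*x + x*log(3/2)


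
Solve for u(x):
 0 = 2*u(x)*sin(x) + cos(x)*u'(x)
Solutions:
 u(x) = C1*cos(x)^2


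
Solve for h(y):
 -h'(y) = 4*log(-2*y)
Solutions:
 h(y) = C1 - 4*y*log(-y) + 4*y*(1 - log(2))


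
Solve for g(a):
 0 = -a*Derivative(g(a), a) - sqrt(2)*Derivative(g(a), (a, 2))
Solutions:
 g(a) = C1 + C2*erf(2^(1/4)*a/2)


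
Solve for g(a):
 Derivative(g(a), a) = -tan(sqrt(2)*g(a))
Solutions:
 g(a) = sqrt(2)*(pi - asin(C1*exp(-sqrt(2)*a)))/2
 g(a) = sqrt(2)*asin(C1*exp(-sqrt(2)*a))/2


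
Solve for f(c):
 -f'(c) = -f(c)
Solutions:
 f(c) = C1*exp(c)


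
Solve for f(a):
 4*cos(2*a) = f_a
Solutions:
 f(a) = C1 + 2*sin(2*a)


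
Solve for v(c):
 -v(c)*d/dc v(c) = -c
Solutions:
 v(c) = -sqrt(C1 + c^2)
 v(c) = sqrt(C1 + c^2)


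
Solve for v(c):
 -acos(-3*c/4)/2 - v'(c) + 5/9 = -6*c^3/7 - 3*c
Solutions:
 v(c) = C1 + 3*c^4/14 + 3*c^2/2 - c*acos(-3*c/4)/2 + 5*c/9 - sqrt(16 - 9*c^2)/6


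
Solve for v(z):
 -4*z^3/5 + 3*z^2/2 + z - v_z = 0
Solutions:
 v(z) = C1 - z^4/5 + z^3/2 + z^2/2


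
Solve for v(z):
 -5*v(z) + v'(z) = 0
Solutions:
 v(z) = C1*exp(5*z)


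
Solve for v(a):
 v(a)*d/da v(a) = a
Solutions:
 v(a) = -sqrt(C1 + a^2)
 v(a) = sqrt(C1 + a^2)


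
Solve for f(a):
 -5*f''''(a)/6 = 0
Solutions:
 f(a) = C1 + C2*a + C3*a^2 + C4*a^3


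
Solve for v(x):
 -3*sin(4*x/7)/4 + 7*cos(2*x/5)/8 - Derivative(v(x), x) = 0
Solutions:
 v(x) = C1 + 35*sin(2*x/5)/16 + 21*cos(4*x/7)/16


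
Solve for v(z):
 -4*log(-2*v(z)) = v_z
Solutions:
 Integral(1/(log(-_y) + log(2)), (_y, v(z)))/4 = C1 - z


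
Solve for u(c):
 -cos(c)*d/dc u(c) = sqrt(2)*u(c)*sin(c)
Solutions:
 u(c) = C1*cos(c)^(sqrt(2))


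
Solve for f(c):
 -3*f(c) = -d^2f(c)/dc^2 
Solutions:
 f(c) = C1*exp(-sqrt(3)*c) + C2*exp(sqrt(3)*c)


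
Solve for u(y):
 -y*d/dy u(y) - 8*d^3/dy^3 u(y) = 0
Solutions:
 u(y) = C1 + Integral(C2*airyai(-y/2) + C3*airybi(-y/2), y)


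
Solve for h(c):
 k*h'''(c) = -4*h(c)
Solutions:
 h(c) = C1*exp(2^(2/3)*c*(-1/k)^(1/3)) + C2*exp(2^(2/3)*c*(-1/k)^(1/3)*(-1 + sqrt(3)*I)/2) + C3*exp(-2^(2/3)*c*(-1/k)^(1/3)*(1 + sqrt(3)*I)/2)


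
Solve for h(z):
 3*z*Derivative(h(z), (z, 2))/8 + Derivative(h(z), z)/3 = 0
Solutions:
 h(z) = C1 + C2*z^(1/9)


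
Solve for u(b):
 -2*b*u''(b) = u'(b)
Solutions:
 u(b) = C1 + C2*sqrt(b)


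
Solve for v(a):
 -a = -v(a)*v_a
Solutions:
 v(a) = -sqrt(C1 + a^2)
 v(a) = sqrt(C1 + a^2)


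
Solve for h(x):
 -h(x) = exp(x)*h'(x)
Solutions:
 h(x) = C1*exp(exp(-x))


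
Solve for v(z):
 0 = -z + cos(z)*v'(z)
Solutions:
 v(z) = C1 + Integral(z/cos(z), z)


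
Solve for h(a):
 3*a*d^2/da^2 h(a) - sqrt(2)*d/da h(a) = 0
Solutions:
 h(a) = C1 + C2*a^(sqrt(2)/3 + 1)


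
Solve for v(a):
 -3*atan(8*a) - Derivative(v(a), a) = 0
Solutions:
 v(a) = C1 - 3*a*atan(8*a) + 3*log(64*a^2 + 1)/16


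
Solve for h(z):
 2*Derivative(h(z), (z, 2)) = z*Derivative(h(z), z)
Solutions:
 h(z) = C1 + C2*erfi(z/2)


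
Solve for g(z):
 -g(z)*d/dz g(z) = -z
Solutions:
 g(z) = -sqrt(C1 + z^2)
 g(z) = sqrt(C1 + z^2)


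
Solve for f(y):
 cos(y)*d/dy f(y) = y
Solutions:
 f(y) = C1 + Integral(y/cos(y), y)


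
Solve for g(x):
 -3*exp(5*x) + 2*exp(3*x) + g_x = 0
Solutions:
 g(x) = C1 + 3*exp(5*x)/5 - 2*exp(3*x)/3


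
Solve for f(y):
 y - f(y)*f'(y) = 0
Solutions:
 f(y) = -sqrt(C1 + y^2)
 f(y) = sqrt(C1 + y^2)


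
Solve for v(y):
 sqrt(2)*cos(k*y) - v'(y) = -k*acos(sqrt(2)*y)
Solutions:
 v(y) = C1 + k*(y*acos(sqrt(2)*y) - sqrt(2)*sqrt(1 - 2*y^2)/2) + sqrt(2)*Piecewise((sin(k*y)/k, Ne(k, 0)), (y, True))


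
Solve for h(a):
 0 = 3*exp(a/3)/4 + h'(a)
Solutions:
 h(a) = C1 - 9*exp(a/3)/4


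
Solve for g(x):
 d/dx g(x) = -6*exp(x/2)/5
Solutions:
 g(x) = C1 - 12*exp(x/2)/5


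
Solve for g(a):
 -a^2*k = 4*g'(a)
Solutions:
 g(a) = C1 - a^3*k/12


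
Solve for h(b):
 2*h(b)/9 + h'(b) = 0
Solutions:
 h(b) = C1*exp(-2*b/9)


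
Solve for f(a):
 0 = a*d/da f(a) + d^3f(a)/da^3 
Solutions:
 f(a) = C1 + Integral(C2*airyai(-a) + C3*airybi(-a), a)


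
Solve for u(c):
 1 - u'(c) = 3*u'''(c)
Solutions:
 u(c) = C1 + C2*sin(sqrt(3)*c/3) + C3*cos(sqrt(3)*c/3) + c


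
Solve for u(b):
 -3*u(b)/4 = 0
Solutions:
 u(b) = 0


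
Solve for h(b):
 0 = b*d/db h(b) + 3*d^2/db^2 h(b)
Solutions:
 h(b) = C1 + C2*erf(sqrt(6)*b/6)


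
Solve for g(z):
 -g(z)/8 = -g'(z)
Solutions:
 g(z) = C1*exp(z/8)


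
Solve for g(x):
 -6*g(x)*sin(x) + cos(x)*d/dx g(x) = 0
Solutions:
 g(x) = C1/cos(x)^6


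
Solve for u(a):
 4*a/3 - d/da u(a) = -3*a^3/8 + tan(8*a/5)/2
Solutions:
 u(a) = C1 + 3*a^4/32 + 2*a^2/3 + 5*log(cos(8*a/5))/16


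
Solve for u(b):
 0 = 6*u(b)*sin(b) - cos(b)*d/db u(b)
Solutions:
 u(b) = C1/cos(b)^6


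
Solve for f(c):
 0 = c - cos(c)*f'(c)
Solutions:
 f(c) = C1 + Integral(c/cos(c), c)


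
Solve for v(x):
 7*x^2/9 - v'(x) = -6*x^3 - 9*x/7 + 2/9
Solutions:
 v(x) = C1 + 3*x^4/2 + 7*x^3/27 + 9*x^2/14 - 2*x/9


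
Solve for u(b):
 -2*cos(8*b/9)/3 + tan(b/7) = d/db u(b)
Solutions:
 u(b) = C1 - 7*log(cos(b/7)) - 3*sin(8*b/9)/4


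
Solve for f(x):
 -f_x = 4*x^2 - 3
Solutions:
 f(x) = C1 - 4*x^3/3 + 3*x


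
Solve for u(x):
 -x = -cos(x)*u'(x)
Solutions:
 u(x) = C1 + Integral(x/cos(x), x)


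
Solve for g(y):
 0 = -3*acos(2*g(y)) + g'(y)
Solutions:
 Integral(1/acos(2*_y), (_y, g(y))) = C1 + 3*y


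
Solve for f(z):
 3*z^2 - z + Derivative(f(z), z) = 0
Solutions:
 f(z) = C1 - z^3 + z^2/2


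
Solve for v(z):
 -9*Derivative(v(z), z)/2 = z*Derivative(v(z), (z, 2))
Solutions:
 v(z) = C1 + C2/z^(7/2)


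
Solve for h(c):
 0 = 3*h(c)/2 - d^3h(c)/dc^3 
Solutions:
 h(c) = C3*exp(2^(2/3)*3^(1/3)*c/2) + (C1*sin(2^(2/3)*3^(5/6)*c/4) + C2*cos(2^(2/3)*3^(5/6)*c/4))*exp(-2^(2/3)*3^(1/3)*c/4)


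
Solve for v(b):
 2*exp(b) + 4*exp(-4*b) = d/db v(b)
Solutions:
 v(b) = C1 + 2*exp(b) - exp(-4*b)


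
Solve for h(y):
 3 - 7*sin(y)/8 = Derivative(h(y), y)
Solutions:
 h(y) = C1 + 3*y + 7*cos(y)/8


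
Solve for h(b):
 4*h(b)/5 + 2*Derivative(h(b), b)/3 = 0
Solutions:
 h(b) = C1*exp(-6*b/5)


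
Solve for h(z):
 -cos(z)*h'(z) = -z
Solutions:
 h(z) = C1 + Integral(z/cos(z), z)


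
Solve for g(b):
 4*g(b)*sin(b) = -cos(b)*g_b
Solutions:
 g(b) = C1*cos(b)^4


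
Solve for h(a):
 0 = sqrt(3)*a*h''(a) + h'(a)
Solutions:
 h(a) = C1 + C2*a^(1 - sqrt(3)/3)


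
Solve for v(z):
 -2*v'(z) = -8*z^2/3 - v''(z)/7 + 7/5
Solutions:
 v(z) = C1 + C2*exp(14*z) + 4*z^3/9 + 2*z^2/21 - 1009*z/1470


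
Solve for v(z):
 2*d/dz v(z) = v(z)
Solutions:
 v(z) = C1*exp(z/2)


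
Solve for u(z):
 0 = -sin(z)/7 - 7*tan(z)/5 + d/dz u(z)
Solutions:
 u(z) = C1 - 7*log(cos(z))/5 - cos(z)/7


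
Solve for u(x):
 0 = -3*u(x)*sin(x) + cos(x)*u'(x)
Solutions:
 u(x) = C1/cos(x)^3


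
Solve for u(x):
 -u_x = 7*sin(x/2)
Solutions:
 u(x) = C1 + 14*cos(x/2)


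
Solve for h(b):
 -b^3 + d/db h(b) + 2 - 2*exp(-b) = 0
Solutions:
 h(b) = C1 + b^4/4 - 2*b - 2*exp(-b)


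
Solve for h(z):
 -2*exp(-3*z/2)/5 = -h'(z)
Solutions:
 h(z) = C1 - 4*exp(-3*z/2)/15


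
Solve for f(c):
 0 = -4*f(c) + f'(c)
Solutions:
 f(c) = C1*exp(4*c)


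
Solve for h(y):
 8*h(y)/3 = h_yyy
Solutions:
 h(y) = C3*exp(2*3^(2/3)*y/3) + (C1*sin(3^(1/6)*y) + C2*cos(3^(1/6)*y))*exp(-3^(2/3)*y/3)


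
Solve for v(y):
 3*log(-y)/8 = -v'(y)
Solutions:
 v(y) = C1 - 3*y*log(-y)/8 + 3*y/8


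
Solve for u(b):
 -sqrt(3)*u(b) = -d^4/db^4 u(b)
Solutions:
 u(b) = C1*exp(-3^(1/8)*b) + C2*exp(3^(1/8)*b) + C3*sin(3^(1/8)*b) + C4*cos(3^(1/8)*b)


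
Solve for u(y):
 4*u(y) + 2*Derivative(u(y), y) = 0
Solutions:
 u(y) = C1*exp(-2*y)


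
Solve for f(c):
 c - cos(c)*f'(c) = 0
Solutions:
 f(c) = C1 + Integral(c/cos(c), c)


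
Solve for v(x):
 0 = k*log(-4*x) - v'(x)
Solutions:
 v(x) = C1 + k*x*log(-x) + k*x*(-1 + 2*log(2))


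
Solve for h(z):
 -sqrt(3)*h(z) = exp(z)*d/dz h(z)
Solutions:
 h(z) = C1*exp(sqrt(3)*exp(-z))


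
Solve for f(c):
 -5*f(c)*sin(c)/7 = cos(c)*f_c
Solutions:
 f(c) = C1*cos(c)^(5/7)


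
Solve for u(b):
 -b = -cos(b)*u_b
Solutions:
 u(b) = C1 + Integral(b/cos(b), b)


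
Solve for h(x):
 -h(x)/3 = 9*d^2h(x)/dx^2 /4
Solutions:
 h(x) = C1*sin(2*sqrt(3)*x/9) + C2*cos(2*sqrt(3)*x/9)


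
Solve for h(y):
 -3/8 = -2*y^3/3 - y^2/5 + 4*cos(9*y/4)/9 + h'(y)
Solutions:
 h(y) = C1 + y^4/6 + y^3/15 - 3*y/8 - 16*sin(9*y/4)/81


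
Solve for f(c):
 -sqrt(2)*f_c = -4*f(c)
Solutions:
 f(c) = C1*exp(2*sqrt(2)*c)


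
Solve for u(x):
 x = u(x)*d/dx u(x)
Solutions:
 u(x) = -sqrt(C1 + x^2)
 u(x) = sqrt(C1 + x^2)


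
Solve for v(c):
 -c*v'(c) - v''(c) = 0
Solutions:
 v(c) = C1 + C2*erf(sqrt(2)*c/2)


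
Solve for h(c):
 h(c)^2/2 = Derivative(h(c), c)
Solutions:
 h(c) = -2/(C1 + c)


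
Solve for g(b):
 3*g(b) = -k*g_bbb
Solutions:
 g(b) = C1*exp(3^(1/3)*b*(-1/k)^(1/3)) + C2*exp(b*(-1/k)^(1/3)*(-3^(1/3) + 3^(5/6)*I)/2) + C3*exp(-b*(-1/k)^(1/3)*(3^(1/3) + 3^(5/6)*I)/2)


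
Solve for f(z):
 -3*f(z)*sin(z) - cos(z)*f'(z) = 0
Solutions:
 f(z) = C1*cos(z)^3


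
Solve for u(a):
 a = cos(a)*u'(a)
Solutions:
 u(a) = C1 + Integral(a/cos(a), a)


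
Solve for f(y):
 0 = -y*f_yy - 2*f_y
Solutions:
 f(y) = C1 + C2/y


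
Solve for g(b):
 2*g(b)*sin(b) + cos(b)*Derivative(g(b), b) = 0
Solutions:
 g(b) = C1*cos(b)^2


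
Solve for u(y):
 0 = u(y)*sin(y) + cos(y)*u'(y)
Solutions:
 u(y) = C1*cos(y)


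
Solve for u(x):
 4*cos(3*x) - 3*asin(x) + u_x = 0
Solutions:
 u(x) = C1 + 3*x*asin(x) + 3*sqrt(1 - x^2) - 4*sin(3*x)/3


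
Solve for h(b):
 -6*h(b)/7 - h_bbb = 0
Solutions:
 h(b) = C3*exp(-6^(1/3)*7^(2/3)*b/7) + (C1*sin(2^(1/3)*3^(5/6)*7^(2/3)*b/14) + C2*cos(2^(1/3)*3^(5/6)*7^(2/3)*b/14))*exp(6^(1/3)*7^(2/3)*b/14)


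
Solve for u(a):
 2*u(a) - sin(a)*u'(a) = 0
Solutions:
 u(a) = C1*(cos(a) - 1)/(cos(a) + 1)


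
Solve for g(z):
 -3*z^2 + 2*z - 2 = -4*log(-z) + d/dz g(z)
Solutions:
 g(z) = C1 - z^3 + z^2 + 4*z*log(-z) - 6*z


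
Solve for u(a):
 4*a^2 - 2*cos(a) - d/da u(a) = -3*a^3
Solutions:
 u(a) = C1 + 3*a^4/4 + 4*a^3/3 - 2*sin(a)


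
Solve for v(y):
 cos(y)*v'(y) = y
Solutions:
 v(y) = C1 + Integral(y/cos(y), y)


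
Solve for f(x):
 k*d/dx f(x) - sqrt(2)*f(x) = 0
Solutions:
 f(x) = C1*exp(sqrt(2)*x/k)


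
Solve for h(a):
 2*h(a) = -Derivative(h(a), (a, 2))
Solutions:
 h(a) = C1*sin(sqrt(2)*a) + C2*cos(sqrt(2)*a)


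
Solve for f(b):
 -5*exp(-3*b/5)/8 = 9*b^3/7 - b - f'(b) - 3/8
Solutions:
 f(b) = C1 + 9*b^4/28 - b^2/2 - 3*b/8 - 25*exp(-3*b/5)/24


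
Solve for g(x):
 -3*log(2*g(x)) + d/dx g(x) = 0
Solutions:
 -Integral(1/(log(_y) + log(2)), (_y, g(x)))/3 = C1 - x


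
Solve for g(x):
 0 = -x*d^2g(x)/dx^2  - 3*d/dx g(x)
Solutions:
 g(x) = C1 + C2/x^2


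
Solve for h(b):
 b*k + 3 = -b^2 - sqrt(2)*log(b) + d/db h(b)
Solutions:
 h(b) = C1 + b^3/3 + b^2*k/2 + sqrt(2)*b*log(b) - sqrt(2)*b + 3*b


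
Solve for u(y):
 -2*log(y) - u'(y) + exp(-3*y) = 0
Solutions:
 u(y) = C1 - 2*y*log(y) + 2*y - exp(-3*y)/3


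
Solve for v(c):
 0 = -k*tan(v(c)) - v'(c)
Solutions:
 v(c) = pi - asin(C1*exp(-c*k))
 v(c) = asin(C1*exp(-c*k))


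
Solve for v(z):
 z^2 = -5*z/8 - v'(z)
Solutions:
 v(z) = C1 - z^3/3 - 5*z^2/16


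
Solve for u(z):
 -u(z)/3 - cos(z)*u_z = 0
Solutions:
 u(z) = C1*(sin(z) - 1)^(1/6)/(sin(z) + 1)^(1/6)


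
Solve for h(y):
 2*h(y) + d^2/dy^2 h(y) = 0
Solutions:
 h(y) = C1*sin(sqrt(2)*y) + C2*cos(sqrt(2)*y)


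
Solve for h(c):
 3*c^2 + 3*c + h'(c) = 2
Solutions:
 h(c) = C1 - c^3 - 3*c^2/2 + 2*c


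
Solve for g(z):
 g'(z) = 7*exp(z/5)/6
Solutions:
 g(z) = C1 + 35*exp(z/5)/6


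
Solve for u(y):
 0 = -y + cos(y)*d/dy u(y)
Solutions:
 u(y) = C1 + Integral(y/cos(y), y)


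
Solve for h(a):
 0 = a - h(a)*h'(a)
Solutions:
 h(a) = -sqrt(C1 + a^2)
 h(a) = sqrt(C1 + a^2)


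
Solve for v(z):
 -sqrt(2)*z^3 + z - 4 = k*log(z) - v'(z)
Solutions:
 v(z) = C1 + k*z*log(z) - k*z + sqrt(2)*z^4/4 - z^2/2 + 4*z


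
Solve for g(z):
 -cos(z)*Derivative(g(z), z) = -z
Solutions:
 g(z) = C1 + Integral(z/cos(z), z)


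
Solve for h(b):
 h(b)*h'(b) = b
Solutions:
 h(b) = -sqrt(C1 + b^2)
 h(b) = sqrt(C1 + b^2)


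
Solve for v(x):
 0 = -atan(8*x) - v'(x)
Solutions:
 v(x) = C1 - x*atan(8*x) + log(64*x^2 + 1)/16


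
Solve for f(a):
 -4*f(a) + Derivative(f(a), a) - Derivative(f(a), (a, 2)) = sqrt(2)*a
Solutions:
 f(a) = -sqrt(2)*a/4 + (C1*sin(sqrt(15)*a/2) + C2*cos(sqrt(15)*a/2))*exp(a/2) - sqrt(2)/16


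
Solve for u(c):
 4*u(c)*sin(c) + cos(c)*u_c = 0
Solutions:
 u(c) = C1*cos(c)^4


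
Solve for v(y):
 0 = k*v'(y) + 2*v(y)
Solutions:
 v(y) = C1*exp(-2*y/k)


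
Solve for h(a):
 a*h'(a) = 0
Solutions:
 h(a) = C1


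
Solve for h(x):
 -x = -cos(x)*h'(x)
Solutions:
 h(x) = C1 + Integral(x/cos(x), x)


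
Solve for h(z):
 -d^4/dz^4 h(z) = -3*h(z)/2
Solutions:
 h(z) = C1*exp(-2^(3/4)*3^(1/4)*z/2) + C2*exp(2^(3/4)*3^(1/4)*z/2) + C3*sin(2^(3/4)*3^(1/4)*z/2) + C4*cos(2^(3/4)*3^(1/4)*z/2)


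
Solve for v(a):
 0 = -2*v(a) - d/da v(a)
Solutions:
 v(a) = C1*exp(-2*a)


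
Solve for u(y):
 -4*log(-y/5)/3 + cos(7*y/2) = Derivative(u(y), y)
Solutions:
 u(y) = C1 - 4*y*log(-y)/3 + 4*y/3 + 4*y*log(5)/3 + 2*sin(7*y/2)/7


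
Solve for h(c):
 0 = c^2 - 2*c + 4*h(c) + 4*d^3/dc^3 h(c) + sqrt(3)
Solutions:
 h(c) = C3*exp(-c) - c^2/4 + c/2 + (C1*sin(sqrt(3)*c/2) + C2*cos(sqrt(3)*c/2))*exp(c/2) - sqrt(3)/4


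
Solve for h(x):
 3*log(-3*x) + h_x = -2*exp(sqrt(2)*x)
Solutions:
 h(x) = C1 - 3*x*log(-x) + 3*x*(1 - log(3)) - sqrt(2)*exp(sqrt(2)*x)


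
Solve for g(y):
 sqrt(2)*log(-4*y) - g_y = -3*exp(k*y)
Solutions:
 g(y) = C1 + sqrt(2)*y*log(-y) + sqrt(2)*y*(-1 + 2*log(2)) + Piecewise((3*exp(k*y)/k, Ne(k, 0)), (3*y, True))


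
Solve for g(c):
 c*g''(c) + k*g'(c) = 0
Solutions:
 g(c) = C1 + c^(1 - re(k))*(C2*sin(log(c)*Abs(im(k))) + C3*cos(log(c)*im(k)))


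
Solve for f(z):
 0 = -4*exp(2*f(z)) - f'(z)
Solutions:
 f(z) = log(-sqrt(-1/(C1 - 4*z))) - log(2)/2
 f(z) = log(-1/(C1 - 4*z))/2 - log(2)/2


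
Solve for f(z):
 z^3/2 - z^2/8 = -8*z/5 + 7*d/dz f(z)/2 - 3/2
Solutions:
 f(z) = C1 + z^4/28 - z^3/84 + 8*z^2/35 + 3*z/7


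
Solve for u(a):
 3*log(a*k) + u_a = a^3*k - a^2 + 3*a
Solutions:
 u(a) = C1 + a^4*k/4 - a^3/3 + 3*a^2/2 - 3*a*log(a*k) + 3*a


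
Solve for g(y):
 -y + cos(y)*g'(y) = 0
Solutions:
 g(y) = C1 + Integral(y/cos(y), y)


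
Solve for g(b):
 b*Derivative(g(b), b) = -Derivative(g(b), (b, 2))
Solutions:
 g(b) = C1 + C2*erf(sqrt(2)*b/2)


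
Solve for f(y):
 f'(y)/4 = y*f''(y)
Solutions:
 f(y) = C1 + C2*y^(5/4)


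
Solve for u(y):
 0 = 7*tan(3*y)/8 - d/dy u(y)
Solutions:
 u(y) = C1 - 7*log(cos(3*y))/24


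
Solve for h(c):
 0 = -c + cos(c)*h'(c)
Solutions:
 h(c) = C1 + Integral(c/cos(c), c)


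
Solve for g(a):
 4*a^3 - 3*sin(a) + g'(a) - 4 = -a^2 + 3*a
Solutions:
 g(a) = C1 - a^4 - a^3/3 + 3*a^2/2 + 4*a - 3*cos(a)


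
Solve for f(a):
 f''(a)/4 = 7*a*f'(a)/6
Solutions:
 f(a) = C1 + C2*erfi(sqrt(21)*a/3)


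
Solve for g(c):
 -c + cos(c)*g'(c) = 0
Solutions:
 g(c) = C1 + Integral(c/cos(c), c)


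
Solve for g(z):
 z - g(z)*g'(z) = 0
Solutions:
 g(z) = -sqrt(C1 + z^2)
 g(z) = sqrt(C1 + z^2)


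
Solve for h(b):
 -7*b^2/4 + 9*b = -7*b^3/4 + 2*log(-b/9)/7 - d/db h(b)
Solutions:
 h(b) = C1 - 7*b^4/16 + 7*b^3/12 - 9*b^2/2 + 2*b*log(-b)/7 + 2*b*(-2*log(3) - 1)/7


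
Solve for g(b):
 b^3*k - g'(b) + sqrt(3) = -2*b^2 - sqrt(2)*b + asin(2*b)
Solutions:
 g(b) = C1 + b^4*k/4 + 2*b^3/3 + sqrt(2)*b^2/2 - b*asin(2*b) + sqrt(3)*b - sqrt(1 - 4*b^2)/2


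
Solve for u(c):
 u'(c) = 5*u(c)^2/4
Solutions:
 u(c) = -4/(C1 + 5*c)


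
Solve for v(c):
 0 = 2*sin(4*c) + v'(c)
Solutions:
 v(c) = C1 + cos(4*c)/2


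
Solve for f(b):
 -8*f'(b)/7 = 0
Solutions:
 f(b) = C1


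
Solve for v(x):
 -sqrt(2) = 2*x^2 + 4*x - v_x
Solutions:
 v(x) = C1 + 2*x^3/3 + 2*x^2 + sqrt(2)*x


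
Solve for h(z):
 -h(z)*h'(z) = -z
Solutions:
 h(z) = -sqrt(C1 + z^2)
 h(z) = sqrt(C1 + z^2)


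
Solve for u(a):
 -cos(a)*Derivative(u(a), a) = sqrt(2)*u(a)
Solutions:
 u(a) = C1*(sin(a) - 1)^(sqrt(2)/2)/(sin(a) + 1)^(sqrt(2)/2)


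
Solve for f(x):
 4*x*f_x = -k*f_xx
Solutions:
 f(x) = C1 + C2*sqrt(k)*erf(sqrt(2)*x*sqrt(1/k))


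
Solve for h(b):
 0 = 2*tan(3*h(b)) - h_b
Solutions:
 h(b) = -asin(C1*exp(6*b))/3 + pi/3
 h(b) = asin(C1*exp(6*b))/3


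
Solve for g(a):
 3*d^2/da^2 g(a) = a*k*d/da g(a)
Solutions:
 g(a) = Piecewise((-sqrt(6)*sqrt(pi)*C1*erf(sqrt(6)*a*sqrt(-k)/6)/(2*sqrt(-k)) - C2, (k > 0) | (k < 0)), (-C1*a - C2, True))


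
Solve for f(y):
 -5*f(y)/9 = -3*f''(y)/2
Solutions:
 f(y) = C1*exp(-sqrt(30)*y/9) + C2*exp(sqrt(30)*y/9)


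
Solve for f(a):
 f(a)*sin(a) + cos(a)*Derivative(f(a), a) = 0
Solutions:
 f(a) = C1*cos(a)


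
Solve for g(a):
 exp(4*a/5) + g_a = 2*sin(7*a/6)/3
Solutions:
 g(a) = C1 - 5*exp(4*a/5)/4 - 4*cos(7*a/6)/7


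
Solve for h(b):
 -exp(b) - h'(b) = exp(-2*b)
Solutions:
 h(b) = C1 - exp(b) + exp(-2*b)/2


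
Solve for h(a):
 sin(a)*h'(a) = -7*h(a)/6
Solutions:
 h(a) = C1*(cos(a) + 1)^(7/12)/(cos(a) - 1)^(7/12)


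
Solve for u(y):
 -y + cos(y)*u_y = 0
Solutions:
 u(y) = C1 + Integral(y/cos(y), y)


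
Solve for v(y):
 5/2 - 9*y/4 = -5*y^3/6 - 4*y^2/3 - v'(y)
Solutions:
 v(y) = C1 - 5*y^4/24 - 4*y^3/9 + 9*y^2/8 - 5*y/2


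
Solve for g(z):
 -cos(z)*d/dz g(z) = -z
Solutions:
 g(z) = C1 + Integral(z/cos(z), z)


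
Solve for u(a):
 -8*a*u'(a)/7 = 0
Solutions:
 u(a) = C1


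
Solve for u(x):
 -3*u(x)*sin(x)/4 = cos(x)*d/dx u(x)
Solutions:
 u(x) = C1*cos(x)^(3/4)


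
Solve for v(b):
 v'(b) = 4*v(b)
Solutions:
 v(b) = C1*exp(4*b)


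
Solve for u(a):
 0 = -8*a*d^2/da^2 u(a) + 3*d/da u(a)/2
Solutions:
 u(a) = C1 + C2*a^(19/16)


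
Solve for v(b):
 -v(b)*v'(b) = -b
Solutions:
 v(b) = -sqrt(C1 + b^2)
 v(b) = sqrt(C1 + b^2)


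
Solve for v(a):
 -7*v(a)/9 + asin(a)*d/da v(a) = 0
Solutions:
 v(a) = C1*exp(7*Integral(1/asin(a), a)/9)


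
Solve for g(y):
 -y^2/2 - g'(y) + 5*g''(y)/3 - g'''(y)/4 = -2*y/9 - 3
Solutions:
 g(y) = C1 + C2*exp(2*y/3) + C3*exp(6*y) - y^3/6 - 13*y^2/18 + 91*y/108


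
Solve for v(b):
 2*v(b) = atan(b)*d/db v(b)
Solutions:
 v(b) = C1*exp(2*Integral(1/atan(b), b))


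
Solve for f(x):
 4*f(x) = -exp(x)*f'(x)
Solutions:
 f(x) = C1*exp(4*exp(-x))


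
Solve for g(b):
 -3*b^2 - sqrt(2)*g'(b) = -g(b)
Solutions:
 g(b) = C1*exp(sqrt(2)*b/2) + 3*b^2 + 6*sqrt(2)*b + 12


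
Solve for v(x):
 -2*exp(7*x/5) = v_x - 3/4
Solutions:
 v(x) = C1 + 3*x/4 - 10*exp(7*x/5)/7


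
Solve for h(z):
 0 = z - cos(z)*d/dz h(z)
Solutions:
 h(z) = C1 + Integral(z/cos(z), z)


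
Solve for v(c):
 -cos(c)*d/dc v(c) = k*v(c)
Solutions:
 v(c) = C1*exp(k*(log(sin(c) - 1) - log(sin(c) + 1))/2)


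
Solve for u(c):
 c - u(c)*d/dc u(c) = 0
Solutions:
 u(c) = -sqrt(C1 + c^2)
 u(c) = sqrt(C1 + c^2)


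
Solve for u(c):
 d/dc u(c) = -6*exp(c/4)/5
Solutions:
 u(c) = C1 - 24*exp(c/4)/5


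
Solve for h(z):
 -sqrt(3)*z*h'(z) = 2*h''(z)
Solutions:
 h(z) = C1 + C2*erf(3^(1/4)*z/2)


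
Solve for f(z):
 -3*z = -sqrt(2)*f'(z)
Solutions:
 f(z) = C1 + 3*sqrt(2)*z^2/4


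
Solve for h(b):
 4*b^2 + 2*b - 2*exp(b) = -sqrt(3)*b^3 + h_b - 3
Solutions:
 h(b) = C1 + sqrt(3)*b^4/4 + 4*b^3/3 + b^2 + 3*b - 2*exp(b)


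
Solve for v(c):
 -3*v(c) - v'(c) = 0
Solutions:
 v(c) = C1*exp(-3*c)


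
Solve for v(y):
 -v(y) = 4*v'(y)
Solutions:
 v(y) = C1*exp(-y/4)


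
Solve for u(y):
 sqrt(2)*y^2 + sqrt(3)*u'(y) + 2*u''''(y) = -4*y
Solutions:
 u(y) = C1 + C4*exp(-2^(2/3)*3^(1/6)*y/2) - sqrt(6)*y^3/9 - 2*sqrt(3)*y^2/3 + (C2*sin(6^(2/3)*y/4) + C3*cos(6^(2/3)*y/4))*exp(2^(2/3)*3^(1/6)*y/4)


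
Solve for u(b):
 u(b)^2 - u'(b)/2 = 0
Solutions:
 u(b) = -1/(C1 + 2*b)


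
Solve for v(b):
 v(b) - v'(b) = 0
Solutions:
 v(b) = C1*exp(b)


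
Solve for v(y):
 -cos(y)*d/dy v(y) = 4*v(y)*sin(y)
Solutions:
 v(y) = C1*cos(y)^4


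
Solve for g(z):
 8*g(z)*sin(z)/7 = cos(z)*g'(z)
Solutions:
 g(z) = C1/cos(z)^(8/7)


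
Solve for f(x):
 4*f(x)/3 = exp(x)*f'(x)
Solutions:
 f(x) = C1*exp(-4*exp(-x)/3)


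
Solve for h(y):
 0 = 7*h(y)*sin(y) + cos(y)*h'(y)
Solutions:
 h(y) = C1*cos(y)^7


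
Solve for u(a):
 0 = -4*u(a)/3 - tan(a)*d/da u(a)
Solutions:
 u(a) = C1/sin(a)^(4/3)


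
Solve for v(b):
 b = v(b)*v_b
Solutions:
 v(b) = -sqrt(C1 + b^2)
 v(b) = sqrt(C1 + b^2)


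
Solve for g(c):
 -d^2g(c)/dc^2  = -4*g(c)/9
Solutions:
 g(c) = C1*exp(-2*c/3) + C2*exp(2*c/3)


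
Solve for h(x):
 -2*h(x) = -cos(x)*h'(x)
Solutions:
 h(x) = C1*(sin(x) + 1)/(sin(x) - 1)


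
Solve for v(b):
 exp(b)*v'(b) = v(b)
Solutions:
 v(b) = C1*exp(-exp(-b))


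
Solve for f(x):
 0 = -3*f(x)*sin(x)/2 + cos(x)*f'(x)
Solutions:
 f(x) = C1/cos(x)^(3/2)


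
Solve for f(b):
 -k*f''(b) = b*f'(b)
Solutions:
 f(b) = C1 + C2*sqrt(k)*erf(sqrt(2)*b*sqrt(1/k)/2)


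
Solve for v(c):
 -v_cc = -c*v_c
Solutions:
 v(c) = C1 + C2*erfi(sqrt(2)*c/2)


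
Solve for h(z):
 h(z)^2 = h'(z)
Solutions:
 h(z) = -1/(C1 + z)


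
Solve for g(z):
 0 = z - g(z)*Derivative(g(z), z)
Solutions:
 g(z) = -sqrt(C1 + z^2)
 g(z) = sqrt(C1 + z^2)
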